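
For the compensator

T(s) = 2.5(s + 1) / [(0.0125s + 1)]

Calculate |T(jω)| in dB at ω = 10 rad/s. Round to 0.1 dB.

27.9 dB

At ω = 10 rad/s:
zero (1 + j10·1) = 1 + j10 → |·| ≈ 10.05, ∠ ≈ 84.29°
pole (1 + j10·0.0125) = 1 + j0.125 → |·| ≈ 1.0078, ∠ ≈ 7.13°
|T| = 2.5 · 10.05 / (1.0078) ≈ 24.931
Gain = 20 log₁₀(24.931) ≈ 27.93 dB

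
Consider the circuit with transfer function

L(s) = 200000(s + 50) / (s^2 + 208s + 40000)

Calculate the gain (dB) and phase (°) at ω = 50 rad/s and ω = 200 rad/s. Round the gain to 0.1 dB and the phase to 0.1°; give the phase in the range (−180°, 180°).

ω = 50: 51.2 dB, 29.5°; ω = 200: 59.9 dB, -14.0°

At s = jω = j50:
zero (s+50): 50 + j50 → |·| = √(50²+50²) = √5000 ≈ 70.711, ∠ = arctan(50/50) ≈ 45.00°
quadratic: (j50)² + 208·j50 + 40000 = 37500 + j10400 → |·| ≈ 38915, ∠ ≈ 15.50°
|L| = 200000 · 70.711 / 38915 ≈ 363.41
Gain = 20 log₁₀(363.41) ≈ 51.21 dB
∠L = 45.00° − 15.50° = 29.50°

At s = jω = j200:
zero (s+50): 50 + j200 → |·| = √(50²+200²) = √42500 ≈ 206.16, ∠ = arctan(200/50) ≈ 75.96°
quadratic: (j200)² + 208·j200 + 40000 = 0 + j41600 → |·| ≈ 41600, ∠ ≈ 90.00°
|L| = 200000 · 206.16 / 41600 ≈ 991.15
Gain = 20 log₁₀(991.15) ≈ 59.92 dB
∠L = 75.96° − 90.00° = -14.04°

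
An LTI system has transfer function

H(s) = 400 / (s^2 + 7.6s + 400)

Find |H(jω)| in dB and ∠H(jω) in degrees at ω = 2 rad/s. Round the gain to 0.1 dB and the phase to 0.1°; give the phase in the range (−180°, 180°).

0.1 dB, -2.2°

At s = jω = j2:
quadratic: (j2)² + 7.6·j2 + 400 = 396 + j15.2 → |·| ≈ 396.29, ∠ ≈ 2.20°
|H| = 400 / 396.29 ≈ 1.0094
Gain = 20 log₁₀(1.0094) ≈ 0.08 dB
∠H = 0.00° − 2.20° = -2.20°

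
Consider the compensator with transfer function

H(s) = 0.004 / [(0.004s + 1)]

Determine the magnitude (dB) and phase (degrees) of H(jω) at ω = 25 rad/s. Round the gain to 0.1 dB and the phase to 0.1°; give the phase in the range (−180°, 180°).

-48.0 dB, -5.7°

At ω = 25 rad/s:
pole (1 + j25·0.004) = 1 + j0.1 → |·| ≈ 1.005, ∠ ≈ 5.71°
|H| = 0.004 · 1 / (1.005) ≈ 0.0039801
Gain = 20 log₁₀(0.0039801) ≈ -48.00 dB
∠H = (0°) − (5.71°) = -5.71°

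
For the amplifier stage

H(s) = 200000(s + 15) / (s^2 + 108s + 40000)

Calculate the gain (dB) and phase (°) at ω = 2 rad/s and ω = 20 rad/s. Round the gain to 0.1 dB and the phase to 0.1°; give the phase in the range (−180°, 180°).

ω = 2: 37.6 dB, 7.3°; ω = 20: 42.0 dB, 50.0°

At s = jω = j2:
zero (s+15): 15 + j2 → |·| = √(15²+2²) = √229 ≈ 15.133, ∠ = arctan(2/15) ≈ 7.59°
quadratic: (j2)² + 108·j2 + 40000 = 39996 + j216 → |·| ≈ 39997, ∠ ≈ 0.31°
|H| = 200000 · 15.133 / 39997 ≈ 75.671
Gain = 20 log₁₀(75.671) ≈ 37.58 dB
∠H = 7.59° − 0.31° = 7.28°

At s = jω = j20:
zero (s+15): 15 + j20 → |·| = √(15²+20²) = √625 ≈ 25, ∠ = arctan(20/15) ≈ 53.13°
quadratic: (j20)² + 108·j20 + 40000 = 39600 + j2160 → |·| ≈ 39659, ∠ ≈ 3.12°
|H| = 200000 · 25 / 39659 ≈ 126.07
Gain = 20 log₁₀(126.07) ≈ 42.01 dB
∠H = 53.13° − 3.12° = 50.01°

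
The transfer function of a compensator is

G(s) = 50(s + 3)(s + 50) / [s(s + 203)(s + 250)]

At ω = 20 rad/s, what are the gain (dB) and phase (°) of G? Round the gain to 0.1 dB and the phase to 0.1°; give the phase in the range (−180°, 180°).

At s = jω = j20:
zero (s+3): 3 + j20 → |·| = √(3²+20²) = √409 ≈ 20.224, ∠ = arctan(20/3) ≈ 81.47°
zero (s+50): 50 + j20 → |·| = √(50²+20²) = √2900 ≈ 53.852, ∠ = arctan(20/50) ≈ 21.80°
pole (s+203): 203 + j20 → |·| = √(203²+20²) = √41609 ≈ 203.98, ∠ = arctan(20/203) ≈ 5.63°
pole (s+250): 250 + j20 → |·| = √(250²+20²) = √62900 ≈ 250.8, ∠ = arctan(20/250) ≈ 4.57°
pole at origin: |s| = 20, ∠ = 90.00° (in denominator)
|G| = 50 · 1089.1 / 1.0232e+06 ≈ 0.05322
Gain = 20 log₁₀(0.05322) ≈ -25.48 dB
∠G = 103.27° − 100.20° = 3.07°

-25.5 dB, 3.1°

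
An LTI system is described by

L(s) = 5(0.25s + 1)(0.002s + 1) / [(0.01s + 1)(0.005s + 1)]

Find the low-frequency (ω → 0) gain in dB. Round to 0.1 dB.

14.0 dB

L(0) = 5 · 1 / 1 = 5
20 log₁₀(5) ≈ 13.98 dB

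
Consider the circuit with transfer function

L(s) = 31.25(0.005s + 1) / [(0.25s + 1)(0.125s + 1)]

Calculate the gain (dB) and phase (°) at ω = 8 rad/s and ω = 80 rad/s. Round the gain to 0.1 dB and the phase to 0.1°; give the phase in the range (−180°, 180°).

At ω = 8 rad/s:
zero (1 + j8·0.005) = 1 + j0.04 → |·| ≈ 1.0008, ∠ ≈ 2.29°
pole (1 + j8·0.25) = 1 + j2 → |·| ≈ 2.2361, ∠ ≈ 63.43°
pole (1 + j8·0.125) = 1 + j1 → |·| ≈ 1.4142, ∠ ≈ 45.00°
|L| = 31.25 · 1.0008 / (2.2361 · 1.4142) ≈ 9.89
Gain = 20 log₁₀(9.89) ≈ 19.90 dB
∠L = (2.29°) − (63.43° + 45.00°) = -106.14°

At ω = 80 rad/s:
zero (1 + j80·0.005) = 1 + j0.4 → |·| ≈ 1.077, ∠ ≈ 21.80°
pole (1 + j80·0.25) = 1 + j20 → |·| ≈ 20.025, ∠ ≈ 87.14°
pole (1 + j80·0.125) = 1 + j10 → |·| ≈ 10.05, ∠ ≈ 84.29°
|L| = 31.25 · 1.077 / (20.025 · 10.05) ≈ 0.16723
Gain = 20 log₁₀(0.16723) ≈ -15.53 dB
∠L = (21.80°) − (87.14° + 84.29°) = -149.63°

ω = 8: 19.9 dB, -106.1°; ω = 80: -15.5 dB, -149.6°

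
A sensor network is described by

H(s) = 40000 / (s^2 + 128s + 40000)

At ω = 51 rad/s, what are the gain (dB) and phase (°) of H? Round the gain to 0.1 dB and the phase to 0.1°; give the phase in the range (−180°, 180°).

0.5 dB, -9.9°

At s = jω = j51:
quadratic: (j51)² + 128·j51 + 40000 = 37399 + j6528 → |·| ≈ 37964, ∠ ≈ 9.90°
|H| = 40000 / 37964 ≈ 1.0536
Gain = 20 log₁₀(1.0536) ≈ 0.45 dB
∠H = 0.00° − 9.90° = -9.90°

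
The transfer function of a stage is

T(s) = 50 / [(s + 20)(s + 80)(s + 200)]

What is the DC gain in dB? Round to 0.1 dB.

T(0) = 50 / (20·80·200) = 0.00015625
20 log₁₀(0.00015625) ≈ -76.12 dB

-76.1 dB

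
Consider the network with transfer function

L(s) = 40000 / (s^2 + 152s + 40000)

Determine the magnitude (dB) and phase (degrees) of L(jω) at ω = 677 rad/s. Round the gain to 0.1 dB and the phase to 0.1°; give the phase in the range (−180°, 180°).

-20.6 dB, -166.2°

At s = jω = j677:
quadratic: (j677)² + 152·j677 + 40000 = -418329 + j102904 → |·| ≈ 4.308e+05, ∠ ≈ 166.18°
|L| = 40000 / 4.308e+05 ≈ 0.092851
Gain = 20 log₁₀(0.092851) ≈ -20.64 dB
∠L = 0.00° − 166.18° = -166.18°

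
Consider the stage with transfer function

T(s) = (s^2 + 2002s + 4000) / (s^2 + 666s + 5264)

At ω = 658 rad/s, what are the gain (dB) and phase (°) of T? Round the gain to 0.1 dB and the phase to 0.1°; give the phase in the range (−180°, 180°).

Substitute s = j658:
Numerator: (j658)^2 + 2002(j658) + 4000 = -428964 + j1317316
Denominator: (j658)^2 + 666(j658) + 5264 = -427700 + j438228
|N| = √(428964² + 1317316²) ≈ 1.3854e+06, ∠N ≈ 108.04°
|D| = √(427700² + 438228²) ≈ 6.1235e+05, ∠D ≈ 134.30°
|T| = 1.3854e+06 / 6.1235e+05 ≈ 2.2624
Gain = 20 log₁₀(2.2624) ≈ 7.09 dB
∠T = 108.04° − 134.30° = -26.26°

7.1 dB, -26.3°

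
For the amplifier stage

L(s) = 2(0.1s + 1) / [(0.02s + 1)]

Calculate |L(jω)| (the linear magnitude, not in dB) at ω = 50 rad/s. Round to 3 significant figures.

7.21

At ω = 50 rad/s:
zero (1 + j50·0.1) = 1 + j5 → |·| ≈ 5.099, ∠ ≈ 78.69°
pole (1 + j50·0.02) = 1 + j1 → |·| ≈ 1.4142, ∠ ≈ 45.00°
|L| = 2 · 5.099 / (1.4142) ≈ 7.2111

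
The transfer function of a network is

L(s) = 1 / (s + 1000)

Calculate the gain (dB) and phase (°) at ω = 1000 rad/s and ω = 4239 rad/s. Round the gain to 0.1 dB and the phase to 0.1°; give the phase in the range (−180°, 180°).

ω = 1000: -63.0 dB, -45.0°; ω = 4239: -72.8 dB, -76.7°

Substitute s = j1000:
Numerator: 1 = 1 + j0
Denominator: (j1000) + 1000 = 1000 + j1000
|N| = √(1² + 0²) ≈ 1, ∠N ≈ 0.00°
|D| = √(1000² + 1000²) ≈ 1414.2, ∠D ≈ 45.00°
|L| = 1 / 1414.2 ≈ 0.00070711
Gain = 20 log₁₀(0.00070711) ≈ -63.01 dB
∠L = 0.00° − 45.00° = -45.00°

Substitute s = j4239:
Numerator: 1 = 1 + j0
Denominator: (j4239) + 1000 = 1000 + j4239
|N| = √(1² + 0²) ≈ 1, ∠N ≈ 0.00°
|D| = √(1000² + 4239²) ≈ 4355.4, ∠D ≈ 76.73°
|L| = 1 / 4355.4 ≈ 0.0002296
Gain = 20 log₁₀(0.0002296) ≈ -72.78 dB
∠L = 0.00° − 76.73° = -76.73°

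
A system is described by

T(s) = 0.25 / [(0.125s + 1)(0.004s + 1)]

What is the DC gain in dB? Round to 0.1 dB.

T(0) = 0.25 · 1 / 1 = 0.25
20 log₁₀(0.25) ≈ -12.04 dB

-12.0 dB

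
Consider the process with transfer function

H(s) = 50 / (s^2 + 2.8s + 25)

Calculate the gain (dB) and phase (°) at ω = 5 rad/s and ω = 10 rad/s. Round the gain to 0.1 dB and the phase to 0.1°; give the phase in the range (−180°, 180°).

ω = 5: 11.1 dB, -90.0°; ω = 10: -4.1 dB, -159.5°

At s = jω = j5:
quadratic: (j5)² + 2.8·j5 + 25 = 0 + j14 → |·| ≈ 14, ∠ ≈ 90.00°
|H| = 50 / 14 ≈ 3.5714
Gain = 20 log₁₀(3.5714) ≈ 11.06 dB
∠H = 0.00° − 90.00° = -90.00°

At s = jω = j10:
quadratic: (j10)² + 2.8·j10 + 25 = -75 + j28 → |·| ≈ 80.056, ∠ ≈ 159.53°
|H| = 50 / 80.056 ≈ 0.62456
Gain = 20 log₁₀(0.62456) ≈ -4.09 dB
∠H = 0.00° − 159.53° = -159.53°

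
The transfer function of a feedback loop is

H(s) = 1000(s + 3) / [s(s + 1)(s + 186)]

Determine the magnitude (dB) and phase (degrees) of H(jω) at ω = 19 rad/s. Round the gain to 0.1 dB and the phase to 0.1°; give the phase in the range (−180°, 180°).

At s = jω = j19:
zero (s+3): 3 + j19 → |·| = √(3²+19²) = √370 ≈ 19.235, ∠ = arctan(19/3) ≈ 81.03°
pole (s+1): 1 + j19 → |·| = √(1²+19²) = √362 ≈ 19.026, ∠ = arctan(19/1) ≈ 86.99°
pole (s+186): 186 + j19 → |·| = √(186²+19²) = √34957 ≈ 186.97, ∠ = arctan(19/186) ≈ 5.83°
pole at origin: |s| = 19, ∠ = 90.00° (in denominator)
|H| = 1000 · 19.235 / 67589 ≈ 0.28459
Gain = 20 log₁₀(0.28459) ≈ -10.92 dB
∠H = 81.03° − 182.82° = -101.79°

-10.9 dB, -101.8°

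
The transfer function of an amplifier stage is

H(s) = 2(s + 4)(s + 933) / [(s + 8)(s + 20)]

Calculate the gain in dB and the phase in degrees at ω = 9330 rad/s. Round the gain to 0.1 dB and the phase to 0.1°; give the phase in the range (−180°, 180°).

6.1 dB, -5.6°

At s = jω = j9330:
zero (s+4): 4 + j9330 → |·| = √(4²+9330²) = √87048916 ≈ 9330, ∠ = arctan(9330/4) ≈ 89.98°
zero (s+933): 933 + j9330 → |·| = √(933²+9330²) = √87919389 ≈ 9376.5, ∠ = arctan(9330/933) ≈ 84.29°
pole (s+8): 8 + j9330 → |·| = √(8²+9330²) = √87048964 ≈ 9330, ∠ = arctan(9330/8) ≈ 89.95°
pole (s+20): 20 + j9330 → |·| = √(20²+9330²) = √87049300 ≈ 9330, ∠ = arctan(9330/20) ≈ 89.88°
|H| = 2 · 8.7483e+07 / 8.7049e+07 ≈ 2.01
Gain = 20 log₁₀(2.01) ≈ 6.06 dB
∠H = 174.27° − 179.83° = -5.56°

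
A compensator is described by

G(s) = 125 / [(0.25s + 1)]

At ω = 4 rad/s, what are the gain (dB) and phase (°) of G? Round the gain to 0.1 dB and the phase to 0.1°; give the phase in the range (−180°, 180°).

At ω = 4 rad/s:
pole (1 + j4·0.25) = 1 + j1 → |·| ≈ 1.4142, ∠ ≈ 45.00°
|G| = 125 · 1 / (1.4142) ≈ 88.389
Gain = 20 log₁₀(88.389) ≈ 38.93 dB
∠G = (0°) − (45.00°) = -45.00°

38.9 dB, -45.0°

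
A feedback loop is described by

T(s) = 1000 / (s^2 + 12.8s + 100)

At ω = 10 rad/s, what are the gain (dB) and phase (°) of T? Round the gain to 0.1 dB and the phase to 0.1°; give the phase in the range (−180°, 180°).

17.9 dB, -90.0°

At s = jω = j10:
quadratic: (j10)² + 12.8·j10 + 100 = 0 + j128 → |·| ≈ 128, ∠ ≈ 90.00°
|T| = 1000 / 128 ≈ 7.8125
Gain = 20 log₁₀(7.8125) ≈ 17.86 dB
∠T = 0.00° − 90.00° = -90.00°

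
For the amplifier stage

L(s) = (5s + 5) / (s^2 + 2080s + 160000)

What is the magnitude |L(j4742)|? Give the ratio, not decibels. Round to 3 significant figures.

0.000971

Substitute s = j4742:
Numerator: 5(j4742) + 5 = 5 + j23710
Denominator: (j4742)^2 + 2080(j4742) + 160000 = -22326564 + j9863360
|N| = √(5² + 23710²) ≈ 23710, ∠N ≈ 89.99°
|D| = √(22326564² + 9863360²) ≈ 2.4408e+07, ∠D ≈ 156.17°
|L| = 23710 / 2.4408e+07 ≈ 0.0009714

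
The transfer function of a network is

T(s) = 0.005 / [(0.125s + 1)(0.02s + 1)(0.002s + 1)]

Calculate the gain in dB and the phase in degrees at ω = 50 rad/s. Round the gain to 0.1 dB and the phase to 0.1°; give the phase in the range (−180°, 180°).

-65.1 dB, -131.6°

At ω = 50 rad/s:
pole (1 + j50·0.125) = 1 + j6.25 → |·| ≈ 6.3295, ∠ ≈ 80.91°
pole (1 + j50·0.02) = 1 + j1 → |·| ≈ 1.4142, ∠ ≈ 45.00°
pole (1 + j50·0.002) = 1 + j0.1 → |·| ≈ 1.005, ∠ ≈ 5.71°
|T| = 0.005 · 1 / (6.3295 · 1.4142 · 1.005) ≈ 0.00055581
Gain = 20 log₁₀(0.00055581) ≈ -65.10 dB
∠T = (0°) − (80.91° + 45.00° + 5.71°) = -131.62°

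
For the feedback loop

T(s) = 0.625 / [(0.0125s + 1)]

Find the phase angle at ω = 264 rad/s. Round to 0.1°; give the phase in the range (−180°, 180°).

At ω = 264 rad/s:
pole (1 + j264·0.0125) = 1 + j3.3 → |·| ≈ 3.4482, ∠ ≈ 73.14°
∠T = (0°) − (73.14°) = -73.14°

-73.1°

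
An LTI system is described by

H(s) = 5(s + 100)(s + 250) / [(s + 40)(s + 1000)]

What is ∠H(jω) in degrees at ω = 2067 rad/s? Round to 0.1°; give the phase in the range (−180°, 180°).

17.3°

At s = jω = j2067:
zero (s+100): 100 + j2067 → |·| = √(100²+2067²) = √4282489 ≈ 2069.4, ∠ = arctan(2067/100) ≈ 87.23°
zero (s+250): 250 + j2067 → |·| = √(250²+2067²) = √4334989 ≈ 2082.1, ∠ = arctan(2067/250) ≈ 83.10°
pole (s+40): 40 + j2067 → |·| = √(40²+2067²) = √4274089 ≈ 2067.4, ∠ = arctan(2067/40) ≈ 88.89°
pole (s+1000): 1000 + j2067 → |·| = √(1000²+2067²) = √5272489 ≈ 2296.2, ∠ = arctan(2067/1000) ≈ 64.18°
∠H = 170.33° − 153.07° = 17.26°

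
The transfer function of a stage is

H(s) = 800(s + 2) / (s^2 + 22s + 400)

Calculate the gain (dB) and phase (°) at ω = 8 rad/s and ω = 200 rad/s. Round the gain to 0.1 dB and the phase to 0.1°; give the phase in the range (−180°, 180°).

At s = jω = j8:
zero (s+2): 2 + j8 → |·| = √(2²+8²) = √68 ≈ 8.2462, ∠ = arctan(8/2) ≈ 75.96°
quadratic: (j8)² + 22·j8 + 400 = 336 + j176 → |·| ≈ 379.3, ∠ ≈ 27.65°
|H| = 800 · 8.2462 / 379.3 ≈ 17.392
Gain = 20 log₁₀(17.392) ≈ 24.81 dB
∠H = 75.96° − 27.65° = 48.31°

At s = jω = j200:
zero (s+2): 2 + j200 → |·| = √(2²+200²) = √40004 ≈ 200.01, ∠ = arctan(200/2) ≈ 89.43°
quadratic: (j200)² + 22·j200 + 400 = -39600 + j4400 → |·| ≈ 39844, ∠ ≈ 173.66°
|H| = 800 · 200.01 / 39844 ≈ 4.0159
Gain = 20 log₁₀(4.0159) ≈ 12.08 dB
∠H = 89.43° − 173.66° = -84.23°

ω = 8: 24.8 dB, 48.3°; ω = 200: 12.1 dB, -84.2°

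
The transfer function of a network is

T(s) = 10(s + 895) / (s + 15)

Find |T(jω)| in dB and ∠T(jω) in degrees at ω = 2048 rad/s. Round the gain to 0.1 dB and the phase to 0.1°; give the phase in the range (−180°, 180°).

20.8 dB, -23.2°

At s = jω = j2048:
zero (s+895): 895 + j2048 → |·| = √(895²+2048²) = √4995329 ≈ 2235, ∠ = arctan(2048/895) ≈ 66.39°
pole (s+15): 15 + j2048 → |·| = √(15²+2048²) = √4194529 ≈ 2048.1, ∠ = arctan(2048/15) ≈ 89.58°
|T| = 10 · 2235 / 2048.1 ≈ 10.913
Gain = 20 log₁₀(10.913) ≈ 20.76 dB
∠T = 66.39° − 89.58° = -23.19°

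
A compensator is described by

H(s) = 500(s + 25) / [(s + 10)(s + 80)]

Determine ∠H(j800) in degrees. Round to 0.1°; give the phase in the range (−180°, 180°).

At s = jω = j800:
zero (s+25): 25 + j800 → |·| = √(25²+800²) = √640625 ≈ 800.39, ∠ = arctan(800/25) ≈ 88.21°
pole (s+10): 10 + j800 → |·| = √(10²+800²) = √640100 ≈ 800.06, ∠ = arctan(800/10) ≈ 89.28°
pole (s+80): 80 + j800 → |·| = √(80²+800²) = √646400 ≈ 803.99, ∠ = arctan(800/80) ≈ 84.29°
∠H = 88.21° − 173.57° = -85.36°

-85.4°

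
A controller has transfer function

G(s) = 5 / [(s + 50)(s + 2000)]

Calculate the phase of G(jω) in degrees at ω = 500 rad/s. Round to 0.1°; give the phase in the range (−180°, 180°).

At s = jω = j500:
pole (s+50): 50 + j500 → |·| = √(50²+500²) = √252500 ≈ 502.49, ∠ = arctan(500/50) ≈ 84.29°
pole (s+2000): 2000 + j500 → |·| = √(2000²+500²) = √4250000 ≈ 2061.6, ∠ = arctan(500/2000) ≈ 14.04°
∠G = 0.00° − 98.33° = -98.33°

-98.3°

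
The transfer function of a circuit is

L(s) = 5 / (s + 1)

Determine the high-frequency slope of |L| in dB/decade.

Each pole contributes −20 dB/decade at high frequency; each zero contributes +20 dB/decade.
Net: 0 zero(s) − 1 pole(s) → -20 dB/decade.

-20 dB/decade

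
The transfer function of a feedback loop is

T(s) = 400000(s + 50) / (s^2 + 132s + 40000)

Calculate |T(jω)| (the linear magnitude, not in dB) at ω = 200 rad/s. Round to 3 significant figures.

3.12e+03

At s = jω = j200:
zero (s+50): 50 + j200 → |·| = √(50²+200²) = √42500 ≈ 206.16, ∠ = arctan(200/50) ≈ 75.96°
quadratic: (j200)² + 132·j200 + 40000 = 0 + j26400 → |·| ≈ 26400, ∠ ≈ 90.00°
|T| = 400000 · 206.16 / 26400 ≈ 3123.6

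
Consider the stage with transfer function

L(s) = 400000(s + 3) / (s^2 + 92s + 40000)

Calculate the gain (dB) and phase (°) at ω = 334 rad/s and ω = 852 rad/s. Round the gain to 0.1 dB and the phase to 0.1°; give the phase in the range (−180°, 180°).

At s = jω = j334:
zero (s+3): 3 + j334 → |·| = √(3²+334²) = √111565 ≈ 334.01, ∠ = arctan(334/3) ≈ 89.49°
quadratic: (j334)² + 92·j334 + 40000 = -71556 + j30728 → |·| ≈ 77875, ∠ ≈ 156.76°
|L| = 400000 · 334.01 / 77875 ≈ 1715.6
Gain = 20 log₁₀(1715.6) ≈ 64.69 dB
∠L = 89.49° − 156.76° = -67.27°

At s = jω = j852:
zero (s+3): 3 + j852 → |·| = √(3²+852²) = √725913 ≈ 852.01, ∠ = arctan(852/3) ≈ 89.80°
quadratic: (j852)² + 92·j852 + 40000 = -685904 + j78384 → |·| ≈ 6.9037e+05, ∠ ≈ 173.48°
|L| = 400000 · 852.01 / 6.9037e+05 ≈ 493.65
Gain = 20 log₁₀(493.65) ≈ 53.87 dB
∠L = 89.80° − 173.48° = -83.68°

ω = 334: 64.7 dB, -67.3°; ω = 852: 53.9 dB, -83.7°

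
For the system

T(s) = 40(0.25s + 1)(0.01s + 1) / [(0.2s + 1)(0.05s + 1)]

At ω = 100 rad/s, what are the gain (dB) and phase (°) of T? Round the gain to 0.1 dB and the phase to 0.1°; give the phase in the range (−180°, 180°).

22.8 dB, -33.1°

At ω = 100 rad/s:
zero (1 + j100·0.25) = 1 + j25 → |·| ≈ 25.02, ∠ ≈ 87.71°
zero (1 + j100·0.01) = 1 + j1 → |·| ≈ 1.4142, ∠ ≈ 45.00°
pole (1 + j100·0.2) = 1 + j20 → |·| ≈ 20.025, ∠ ≈ 87.14°
pole (1 + j100·0.05) = 1 + j5 → |·| ≈ 5.099, ∠ ≈ 78.69°
|T| = 40 · 25.02 · 1.4142 / (20.025 · 5.099) ≈ 13.861
Gain = 20 log₁₀(13.861) ≈ 22.84 dB
∠T = (87.71° + 45.00°) − (87.14° + 78.69°) = -33.12°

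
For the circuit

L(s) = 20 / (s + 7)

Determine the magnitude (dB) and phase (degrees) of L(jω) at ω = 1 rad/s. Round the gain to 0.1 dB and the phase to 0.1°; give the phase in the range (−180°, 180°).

At s = jω = j1:
pole (s+7): 7 + j1 → |·| = √(7²+1²) = √50 ≈ 7.0711, ∠ = arctan(1/7) ≈ 8.13°
|L| = 20 / 7.0711 ≈ 2.8284
Gain = 20 log₁₀(2.8284) ≈ 9.03 dB
∠L = 0.00° − 8.13° = -8.13°

9.0 dB, -8.1°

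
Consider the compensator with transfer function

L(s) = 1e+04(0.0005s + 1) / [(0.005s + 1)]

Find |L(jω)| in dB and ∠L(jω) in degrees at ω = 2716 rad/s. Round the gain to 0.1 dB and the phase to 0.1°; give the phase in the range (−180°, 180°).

61.9 dB, -32.2°

At ω = 2716 rad/s:
zero (1 + j2716·0.0005) = 1 + j1.358 → |·| ≈ 1.6865, ∠ ≈ 53.63°
pole (1 + j2716·0.005) = 1 + j13.58 → |·| ≈ 13.617, ∠ ≈ 85.79°
|L| = 1e+04 · 1.6865 / (13.617) ≈ 1238.5
Gain = 20 log₁₀(1238.5) ≈ 61.86 dB
∠L = (53.63°) − (85.79°) = -32.16°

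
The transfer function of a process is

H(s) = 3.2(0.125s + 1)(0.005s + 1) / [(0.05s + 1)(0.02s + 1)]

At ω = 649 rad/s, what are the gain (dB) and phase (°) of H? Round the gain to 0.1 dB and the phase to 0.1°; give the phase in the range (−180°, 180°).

6.4 dB, -11.7°

At ω = 649 rad/s:
zero (1 + j649·0.125) = 1 + j81.125 → |·| ≈ 81.131, ∠ ≈ 89.29°
zero (1 + j649·0.005) = 1 + j3.245 → |·| ≈ 3.3956, ∠ ≈ 72.87°
pole (1 + j649·0.05) = 1 + j32.45 → |·| ≈ 32.465, ∠ ≈ 88.23°
pole (1 + j649·0.02) = 1 + j12.98 → |·| ≈ 13.018, ∠ ≈ 85.59°
|H| = 3.2 · 81.131 · 3.3956 / (32.465 · 13.018) ≈ 2.0859
Gain = 20 log₁₀(2.0859) ≈ 6.39 dB
∠H = (89.29° + 72.87°) − (88.23° + 85.59°) = -11.66°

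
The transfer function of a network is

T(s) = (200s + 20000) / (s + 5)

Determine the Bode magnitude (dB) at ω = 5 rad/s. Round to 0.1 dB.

Substitute s = j5:
Numerator: 200(j5) + 20000 = 20000 + j1000
Denominator: (j5) + 5 = 5 + j5
|N| = √(20000² + 1000²) ≈ 20025, ∠N ≈ 2.86°
|D| = √(5² + 5²) ≈ 7.0711, ∠D ≈ 45.00°
|T| = 20025 / 7.0711 ≈ 2831.9
Gain = 20 log₁₀(2831.9) ≈ 69.04 dB

69.0 dB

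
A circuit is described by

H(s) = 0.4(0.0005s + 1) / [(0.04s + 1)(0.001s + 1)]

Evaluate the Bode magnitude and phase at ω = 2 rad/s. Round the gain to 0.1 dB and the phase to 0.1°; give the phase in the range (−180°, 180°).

-8.0 dB, -4.6°

At ω = 2 rad/s:
zero (1 + j2·0.0005) = 1 + j0.001 → |·| ≈ 1, ∠ ≈ 0.06°
pole (1 + j2·0.04) = 1 + j0.08 → |·| ≈ 1.0032, ∠ ≈ 4.57°
pole (1 + j2·0.001) = 1 + j0.002 → |·| ≈ 1, ∠ ≈ 0.11°
|H| = 0.4 · 1 / (1.0032 · 1) ≈ 0.39872
Gain = 20 log₁₀(0.39872) ≈ -7.99 dB
∠H = (0.06°) − (4.57° + 0.11°) = -4.62°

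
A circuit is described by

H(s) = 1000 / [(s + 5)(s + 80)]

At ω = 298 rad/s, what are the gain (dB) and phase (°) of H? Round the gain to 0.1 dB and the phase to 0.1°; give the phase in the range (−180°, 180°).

-39.3 dB, -164.0°

At s = jω = j298:
pole (s+5): 5 + j298 → |·| = √(5²+298²) = √88829 ≈ 298.04, ∠ = arctan(298/5) ≈ 89.04°
pole (s+80): 80 + j298 → |·| = √(80²+298²) = √95204 ≈ 308.55, ∠ = arctan(298/80) ≈ 74.97°
|H| = 1000 / 91960 ≈ 0.010874
Gain = 20 log₁₀(0.010874) ≈ -39.27 dB
∠H = 0.00° − 164.01° = -164.01°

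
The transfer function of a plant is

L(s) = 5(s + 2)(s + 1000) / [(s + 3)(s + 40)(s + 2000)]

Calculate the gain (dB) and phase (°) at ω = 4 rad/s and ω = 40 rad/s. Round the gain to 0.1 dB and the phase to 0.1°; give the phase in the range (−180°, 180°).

At s = jω = j4:
zero (s+2): 2 + j4 → |·| = √(2²+4²) = √20 ≈ 4.4721, ∠ = arctan(4/2) ≈ 63.43°
zero (s+1000): 1000 + j4 → |·| = √(1000²+4²) = √1000016 ≈ 1000, ∠ = arctan(4/1000) ≈ 0.23°
pole (s+3): 3 + j4 → |·| = √(3²+4²) = √25 ≈ 5, ∠ = arctan(4/3) ≈ 53.13°
pole (s+40): 40 + j4 → |·| = √(40²+4²) = √1616 ≈ 40.2, ∠ = arctan(4/40) ≈ 5.71°
pole (s+2000): 2000 + j4 → |·| = √(2000²+4²) = √4000016 ≈ 2000, ∠ = arctan(4/2000) ≈ 0.11°
|L| = 5 · 4472.1 / 4.02e+05 ≈ 0.055623
Gain = 20 log₁₀(0.055623) ≈ -25.09 dB
∠L = 63.66° − 58.95° = 4.71°

At s = jω = j40:
zero (s+2): 2 + j40 → |·| = √(2²+40²) = √1604 ≈ 40.05, ∠ = arctan(40/2) ≈ 87.14°
zero (s+1000): 1000 + j40 → |·| = √(1000²+40²) = √1001600 ≈ 1000.8, ∠ = arctan(40/1000) ≈ 2.29°
pole (s+3): 3 + j40 → |·| = √(3²+40²) = √1609 ≈ 40.112, ∠ = arctan(40/3) ≈ 85.71°
pole (s+40): 40 + j40 → |·| = √(40²+40²) = √3200 ≈ 56.569, ∠ = arctan(40/40) ≈ 45.00°
pole (s+2000): 2000 + j40 → |·| = √(2000²+40²) = √4001600 ≈ 2000.4, ∠ = arctan(40/2000) ≈ 1.15°
|L| = 5 · 40082 / 4.5391e+06 ≈ 0.044152
Gain = 20 log₁₀(0.044152) ≈ -27.10 dB
∠L = 89.43° − 131.86° = -42.43°

ω = 4: -25.1 dB, 4.7°; ω = 40: -27.1 dB, -42.4°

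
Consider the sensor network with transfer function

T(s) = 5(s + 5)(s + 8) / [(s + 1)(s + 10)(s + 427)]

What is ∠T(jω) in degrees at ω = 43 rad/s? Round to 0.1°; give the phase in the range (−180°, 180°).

At s = jω = j43:
zero (s+5): 5 + j43 → |·| = √(5²+43²) = √1874 ≈ 43.29, ∠ = arctan(43/5) ≈ 83.37°
zero (s+8): 8 + j43 → |·| = √(8²+43²) = √1913 ≈ 43.738, ∠ = arctan(43/8) ≈ 79.46°
pole (s+1): 1 + j43 → |·| = √(1²+43²) = √1850 ≈ 43.012, ∠ = arctan(43/1) ≈ 88.67°
pole (s+10): 10 + j43 → |·| = √(10²+43²) = √1949 ≈ 44.147, ∠ = arctan(43/10) ≈ 76.91°
pole (s+427): 427 + j43 → |·| = √(427²+43²) = √184178 ≈ 429.16, ∠ = arctan(43/427) ≈ 5.75°
∠T = 162.83° − 171.33° = -8.50°

-8.5°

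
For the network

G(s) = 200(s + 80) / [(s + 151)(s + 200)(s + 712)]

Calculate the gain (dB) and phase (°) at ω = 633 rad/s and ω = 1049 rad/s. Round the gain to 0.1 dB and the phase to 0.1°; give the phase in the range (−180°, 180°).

ω = 633: -70.2 dB, -107.9°; ω = 1049: -76.7 dB, -131.2°

At s = jω = j633:
zero (s+80): 80 + j633 → |·| = √(80²+633²) = √407089 ≈ 638.04, ∠ = arctan(633/80) ≈ 82.80°
pole (s+151): 151 + j633 → |·| = √(151²+633²) = √423490 ≈ 650.76, ∠ = arctan(633/151) ≈ 76.58°
pole (s+200): 200 + j633 → |·| = √(200²+633²) = √440689 ≈ 663.84, ∠ = arctan(633/200) ≈ 72.47°
pole (s+712): 712 + j633 → |·| = √(712²+633²) = √907633 ≈ 952.7, ∠ = arctan(633/712) ≈ 41.64°
|G| = 200 · 638.04 / 4.1157e+08 ≈ 0.00031005
Gain = 20 log₁₀(0.00031005) ≈ -70.17 dB
∠G = 82.80° − 190.69° = -107.89°

At s = jω = j1049:
zero (s+80): 80 + j1049 → |·| = √(80²+1049²) = √1106801 ≈ 1052, ∠ = arctan(1049/80) ≈ 85.64°
pole (s+151): 151 + j1049 → |·| = √(151²+1049²) = √1123202 ≈ 1059.8, ∠ = arctan(1049/151) ≈ 81.81°
pole (s+200): 200 + j1049 → |·| = √(200²+1049²) = √1140401 ≈ 1067.9, ∠ = arctan(1049/200) ≈ 79.21°
pole (s+712): 712 + j1049 → |·| = √(712²+1049²) = √1607345 ≈ 1267.8, ∠ = arctan(1049/712) ≈ 55.83°
|G| = 200 · 1052 / 1.4348e+09 ≈ 0.00014664
Gain = 20 log₁₀(0.00014664) ≈ -76.67 dB
∠G = 85.64° − 216.85° = -131.21°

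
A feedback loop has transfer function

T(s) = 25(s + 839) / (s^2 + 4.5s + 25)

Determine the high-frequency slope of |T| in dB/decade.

-20 dB/decade

Each pole contributes −20 dB/decade at high frequency; each zero contributes +20 dB/decade.
Net: 1 zero(s) − 2 pole(s) → -20 dB/decade.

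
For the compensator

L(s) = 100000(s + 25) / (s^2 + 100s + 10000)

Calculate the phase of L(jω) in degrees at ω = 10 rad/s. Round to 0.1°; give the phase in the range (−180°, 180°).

At s = jω = j10:
zero (s+25): 25 + j10 → |·| = √(25²+10²) = √725 ≈ 26.926, ∠ = arctan(10/25) ≈ 21.80°
quadratic: (j10)² + 100·j10 + 10000 = 9900 + j1000 → |·| ≈ 9950.4, ∠ ≈ 5.77°
∠L = 21.80° − 5.77° = 16.03°

16.0°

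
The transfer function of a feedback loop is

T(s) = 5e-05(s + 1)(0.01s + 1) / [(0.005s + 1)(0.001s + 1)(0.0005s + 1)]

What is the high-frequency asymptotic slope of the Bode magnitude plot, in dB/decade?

-20 dB/decade

Each pole contributes −20 dB/decade at high frequency; each zero contributes +20 dB/decade.
Net: 2 zero(s) − 3 pole(s) → -20 dB/decade.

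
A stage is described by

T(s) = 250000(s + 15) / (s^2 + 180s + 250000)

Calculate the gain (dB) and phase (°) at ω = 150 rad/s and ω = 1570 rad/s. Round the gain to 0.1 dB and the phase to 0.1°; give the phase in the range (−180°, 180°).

ω = 150: 44.3 dB, 77.5°; ω = 1570: 44.9 dB, -83.3°

At s = jω = j150:
zero (s+15): 15 + j150 → |·| = √(15²+150²) = √22725 ≈ 150.75, ∠ = arctan(150/15) ≈ 84.29°
quadratic: (j150)² + 180·j150 + 250000 = 227500 + j27000 → |·| ≈ 2.291e+05, ∠ ≈ 6.77°
|T| = 250000 · 150.75 / 2.291e+05 ≈ 164.5
Gain = 20 log₁₀(164.5) ≈ 44.32 dB
∠T = 84.29° − 6.77° = 77.52°

At s = jω = j1570:
zero (s+15): 15 + j1570 → |·| = √(15²+1570²) = √2465125 ≈ 1570.1, ∠ = arctan(1570/15) ≈ 89.45°
quadratic: (j1570)² + 180·j1570 + 250000 = -2214900 + j282600 → |·| ≈ 2.2329e+06, ∠ ≈ 172.73°
|T| = 250000 · 1570.1 / 2.2329e+06 ≈ 175.79
Gain = 20 log₁₀(175.79) ≈ 44.90 dB
∠T = 89.45° − 172.73° = -83.28°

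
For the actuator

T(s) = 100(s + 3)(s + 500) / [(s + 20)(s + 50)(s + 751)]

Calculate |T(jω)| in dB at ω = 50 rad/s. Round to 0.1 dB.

-1.1 dB

At s = jω = j50:
zero (s+3): 3 + j50 → |·| = √(3²+50²) = √2509 ≈ 50.09, ∠ = arctan(50/3) ≈ 86.57°
zero (s+500): 500 + j50 → |·| = √(500²+50²) = √252500 ≈ 502.49, ∠ = arctan(50/500) ≈ 5.71°
pole (s+20): 20 + j50 → |·| = √(20²+50²) = √2900 ≈ 53.852, ∠ = arctan(50/20) ≈ 68.20°
pole (s+50): 50 + j50 → |·| = √(50²+50²) = √5000 ≈ 70.711, ∠ = arctan(50/50) ≈ 45.00°
pole (s+751): 751 + j50 → |·| = √(751²+50²) = √566501 ≈ 752.66, ∠ = arctan(50/751) ≈ 3.81°
|T| = 100 · 25170 / 2.8661e+06 ≈ 0.8782
Gain = 20 log₁₀(0.8782) ≈ -1.13 dB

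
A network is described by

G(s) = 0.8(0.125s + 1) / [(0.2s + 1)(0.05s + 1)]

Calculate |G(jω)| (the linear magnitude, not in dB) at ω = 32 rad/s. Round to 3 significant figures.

At ω = 32 rad/s:
zero (1 + j32·0.125) = 1 + j4 → |·| ≈ 4.1231, ∠ ≈ 75.96°
pole (1 + j32·0.2) = 1 + j6.4 → |·| ≈ 6.4777, ∠ ≈ 81.12°
pole (1 + j32·0.05) = 1 + j1.6 → |·| ≈ 1.8868, ∠ ≈ 57.99°
|G| = 0.8 · 4.1231 / (6.4777 · 1.8868) ≈ 0.26988

0.270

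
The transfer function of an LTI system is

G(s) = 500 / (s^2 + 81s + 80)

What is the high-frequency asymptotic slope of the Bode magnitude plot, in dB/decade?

Each pole contributes −20 dB/decade at high frequency; each zero contributes +20 dB/decade.
Net: 0 zero(s) − 2 pole(s) → -40 dB/decade.

-40 dB/decade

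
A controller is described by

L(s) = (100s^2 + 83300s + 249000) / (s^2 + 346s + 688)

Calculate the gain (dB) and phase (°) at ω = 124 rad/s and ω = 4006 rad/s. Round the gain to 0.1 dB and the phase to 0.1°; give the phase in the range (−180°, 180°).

Substitute s = j124:
Numerator: 100(j124)^2 + 83300(j124) + 249000 = -1288600 + j10329200
Denominator: (j124)^2 + 346(j124) + 688 = -14688 + j42904
|N| = √(1288600² + 10329200²) ≈ 1.0409e+07, ∠N ≈ 97.11°
|D| = √(14688² + 42904²) ≈ 45349, ∠D ≈ 108.90°
|L| = 1.0409e+07 / 45349 ≈ 229.53
Gain = 20 log₁₀(229.53) ≈ 47.22 dB
∠L = 97.11° − 108.90° = -11.79°

Substitute s = j4006:
Numerator: 100(j4006)^2 + 83300(j4006) + 249000 = -1604554600 + j333699800
Denominator: (j4006)^2 + 346(j4006) + 688 = -16047348 + j1386076
|N| = √(1604554600² + 333699800²) ≈ 1.6389e+09, ∠N ≈ 168.25°
|D| = √(16047348² + 1386076²) ≈ 1.6107e+07, ∠D ≈ 175.06°
|L| = 1.6389e+09 / 1.6107e+07 ≈ 101.75
Gain = 20 log₁₀(101.75) ≈ 40.15 dB
∠L = 168.25° − 175.06° = -6.81°

ω = 124: 47.2 dB, -11.8°; ω = 4006: 40.2 dB, -6.8°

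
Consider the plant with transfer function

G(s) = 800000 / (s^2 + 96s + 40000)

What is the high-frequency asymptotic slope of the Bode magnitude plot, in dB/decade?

-40 dB/decade

Each pole contributes −20 dB/decade at high frequency; each zero contributes +20 dB/decade.
Net: 0 zero(s) − 2 pole(s) → -40 dB/decade.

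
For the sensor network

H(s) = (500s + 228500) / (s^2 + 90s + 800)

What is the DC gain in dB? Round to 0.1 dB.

49.1 dB

H(0) = 228500 / 800 ≈ 285.62
20 log₁₀(285.62) ≈ 49.12 dB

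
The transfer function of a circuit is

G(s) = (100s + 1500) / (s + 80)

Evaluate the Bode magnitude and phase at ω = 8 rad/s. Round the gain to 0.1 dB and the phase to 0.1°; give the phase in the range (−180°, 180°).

26.5 dB, 22.4°

Substitute s = j8:
Numerator: 100(j8) + 1500 = 1500 + j800
Denominator: (j8) + 80 = 80 + j8
|N| = √(1500² + 800²) ≈ 1700, ∠N ≈ 28.07°
|D| = √(80² + 8²) ≈ 80.399, ∠D ≈ 5.71°
|G| = 1700 / 80.399 ≈ 21.145
Gain = 20 log₁₀(21.145) ≈ 26.50 dB
∠G = 28.07° − 5.71° = 22.36°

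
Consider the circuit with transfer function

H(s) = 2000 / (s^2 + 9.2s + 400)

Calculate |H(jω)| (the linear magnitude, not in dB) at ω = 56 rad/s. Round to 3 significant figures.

0.718

At s = jω = j56:
quadratic: (j56)² + 9.2·j56 + 400 = -2736 + j515.2 → |·| ≈ 2784.1, ∠ ≈ 169.34°
|H| = 2000 / 2784.1 ≈ 0.71837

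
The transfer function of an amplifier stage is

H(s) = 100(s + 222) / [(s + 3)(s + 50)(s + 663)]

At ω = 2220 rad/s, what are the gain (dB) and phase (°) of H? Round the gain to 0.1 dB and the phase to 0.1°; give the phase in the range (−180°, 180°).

At s = jω = j2220:
zero (s+222): 222 + j2220 → |·| = √(222²+2220²) = √4977684 ≈ 2231.1, ∠ = arctan(2220/222) ≈ 84.29°
pole (s+3): 3 + j2220 → |·| = √(3²+2220²) = √4928409 ≈ 2220, ∠ = arctan(2220/3) ≈ 89.92°
pole (s+50): 50 + j2220 → |·| = √(50²+2220²) = √4930900 ≈ 2220.6, ∠ = arctan(2220/50) ≈ 88.71°
pole (s+663): 663 + j2220 → |·| = √(663²+2220²) = √5367969 ≈ 2316.9, ∠ = arctan(2220/663) ≈ 73.37°
|H| = 100 · 2231.1 / 1.1422e+10 ≈ 1.9533e-05
Gain = 20 log₁₀(1.9533e-05) ≈ -94.18 dB
∠H = 84.29° − 252.00° = -167.71°

-94.2 dB, -167.7°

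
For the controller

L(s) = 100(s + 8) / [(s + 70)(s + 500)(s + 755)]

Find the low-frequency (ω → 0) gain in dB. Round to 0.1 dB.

L(0) = 100·8 / (70·500·755) ≈ 3.0274e-05
20 log₁₀(3.0274e-05) ≈ -90.38 dB

-90.4 dB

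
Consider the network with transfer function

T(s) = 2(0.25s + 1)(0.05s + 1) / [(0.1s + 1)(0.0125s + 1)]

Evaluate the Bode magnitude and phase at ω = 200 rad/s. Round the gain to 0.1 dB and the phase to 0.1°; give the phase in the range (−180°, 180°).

At ω = 200 rad/s:
zero (1 + j200·0.25) = 1 + j50 → |·| ≈ 50.01, ∠ ≈ 88.85°
zero (1 + j200·0.05) = 1 + j10 → |·| ≈ 10.05, ∠ ≈ 84.29°
pole (1 + j200·0.1) = 1 + j20 → |·| ≈ 20.025, ∠ ≈ 87.14°
pole (1 + j200·0.0125) = 1 + j2.5 → |·| ≈ 2.6926, ∠ ≈ 68.20°
|T| = 2 · 50.01 · 10.05 / (20.025 · 2.6926) ≈ 18.643
Gain = 20 log₁₀(18.643) ≈ 25.41 dB
∠T = (88.85° + 84.29°) − (87.14° + 68.20°) = 17.80°

25.4 dB, 17.8°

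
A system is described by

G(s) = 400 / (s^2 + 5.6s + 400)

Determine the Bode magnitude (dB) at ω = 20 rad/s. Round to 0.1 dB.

At s = jω = j20:
quadratic: (j20)² + 5.6·j20 + 400 = 0 + j112 → |·| ≈ 112, ∠ ≈ 90.00°
|G| = 400 / 112 ≈ 3.5714
Gain = 20 log₁₀(3.5714) ≈ 11.06 dB

11.1 dB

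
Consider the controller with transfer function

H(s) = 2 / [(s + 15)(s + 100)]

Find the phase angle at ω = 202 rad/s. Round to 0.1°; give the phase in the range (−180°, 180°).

At s = jω = j202:
pole (s+15): 15 + j202 → |·| = √(15²+202²) = √41029 ≈ 202.56, ∠ = arctan(202/15) ≈ 85.75°
pole (s+100): 100 + j202 → |·| = √(100²+202²) = √50804 ≈ 225.4, ∠ = arctan(202/100) ≈ 63.66°
∠H = 0.00° − 149.41° = -149.41°

-149.4°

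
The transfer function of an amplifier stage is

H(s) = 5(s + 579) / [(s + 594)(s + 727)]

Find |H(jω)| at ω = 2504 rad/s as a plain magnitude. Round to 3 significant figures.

At s = jω = j2504:
zero (s+579): 579 + j2504 → |·| = √(579²+2504²) = √6605257 ≈ 2570.1, ∠ = arctan(2504/579) ≈ 76.98°
pole (s+594): 594 + j2504 → |·| = √(594²+2504²) = √6622852 ≈ 2573.5, ∠ = arctan(2504/594) ≈ 76.65°
pole (s+727): 727 + j2504 → |·| = √(727²+2504²) = √6798545 ≈ 2607.4, ∠ = arctan(2504/727) ≈ 73.81°
|H| = 5 · 2570.1 / 6.7101e+06 ≈ 0.0019151

0.00192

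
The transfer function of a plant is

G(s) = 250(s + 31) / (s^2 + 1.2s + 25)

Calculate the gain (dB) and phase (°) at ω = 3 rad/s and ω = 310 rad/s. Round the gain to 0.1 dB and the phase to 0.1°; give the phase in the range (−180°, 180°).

At s = jω = j3:
zero (s+31): 31 + j3 → |·| = √(31²+3²) = √970 ≈ 31.145, ∠ = arctan(3/31) ≈ 5.53°
quadratic: (j3)² + 1.2·j3 + 25 = 16 + j3.6 → |·| ≈ 16.4, ∠ ≈ 12.68°
|G| = 250 · 31.145 / 16.4 ≈ 474.77
Gain = 20 log₁₀(474.77) ≈ 53.53 dB
∠G = 5.53° − 12.68° = -7.15°

At s = jω = j310:
zero (s+31): 31 + j310 → |·| = √(31²+310²) = √97061 ≈ 311.55, ∠ = arctan(310/31) ≈ 84.29°
quadratic: (j310)² + 1.2·j310 + 25 = -96075 + j372 → |·| ≈ 96076, ∠ ≈ 179.78°
|G| = 250 · 311.55 / 96076 ≈ 0.81069
Gain = 20 log₁₀(0.81069) ≈ -1.82 dB
∠G = 84.29° − 179.78° = -95.49°

ω = 3: 53.5 dB, -7.2°; ω = 310: -1.8 dB, -95.5°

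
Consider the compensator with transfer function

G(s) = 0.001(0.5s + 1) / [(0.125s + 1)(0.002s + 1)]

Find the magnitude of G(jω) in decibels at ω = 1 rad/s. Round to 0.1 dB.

-59.1 dB

At ω = 1 rad/s:
zero (1 + j1·0.5) = 1 + j0.5 → |·| ≈ 1.118, ∠ ≈ 26.57°
pole (1 + j1·0.125) = 1 + j0.125 → |·| ≈ 1.0078, ∠ ≈ 7.13°
pole (1 + j1·0.002) = 1 + j0.002 → |·| ≈ 1, ∠ ≈ 0.11°
|G| = 0.001 · 1.118 / (1.0078 · 1) ≈ 0.0011093
Gain = 20 log₁₀(0.0011093) ≈ -59.10 dB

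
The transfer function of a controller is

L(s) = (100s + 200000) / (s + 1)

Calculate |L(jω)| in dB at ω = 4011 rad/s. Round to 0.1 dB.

41.0 dB

Substitute s = j4011:
Numerator: 100(j4011) + 200000 = 200000 + j401100
Denominator: (j4011) + 1 = 1 + j4011
|N| = √(200000² + 401100²) ≈ 4.482e+05, ∠N ≈ 63.50°
|D| = √(1² + 4011²) ≈ 4011, ∠D ≈ 89.99°
|L| = 4.482e+05 / 4011 ≈ 111.74
Gain = 20 log₁₀(111.74) ≈ 40.96 dB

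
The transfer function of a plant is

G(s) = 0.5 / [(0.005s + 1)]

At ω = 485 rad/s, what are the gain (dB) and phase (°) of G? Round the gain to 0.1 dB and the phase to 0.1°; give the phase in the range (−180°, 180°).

At ω = 485 rad/s:
pole (1 + j485·0.005) = 1 + j2.425 → |·| ≈ 2.6231, ∠ ≈ 67.59°
|G| = 0.5 · 1 / (2.6231) ≈ 0.19061
Gain = 20 log₁₀(0.19061) ≈ -14.40 dB
∠G = (0°) − (67.59°) = -67.59°

-14.4 dB, -67.6°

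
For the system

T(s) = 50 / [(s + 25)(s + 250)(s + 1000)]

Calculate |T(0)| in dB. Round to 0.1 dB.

T(0) = 50 / (25·250·1000) = 8e-06
20 log₁₀(8e-06) ≈ -101.94 dB

-101.9 dB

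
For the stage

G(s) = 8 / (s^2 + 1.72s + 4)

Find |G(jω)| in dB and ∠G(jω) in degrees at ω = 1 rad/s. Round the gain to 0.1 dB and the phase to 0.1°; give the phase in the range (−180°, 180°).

7.3 dB, -29.8°

At s = jω = j1:
quadratic: (j1)² + 1.72·j1 + 4 = 3 + j1.72 → |·| ≈ 3.4581, ∠ ≈ 29.83°
|G| = 8 / 3.4581 ≈ 2.3134
Gain = 20 log₁₀(2.3134) ≈ 7.29 dB
∠G = 0.00° − 29.83° = -29.83°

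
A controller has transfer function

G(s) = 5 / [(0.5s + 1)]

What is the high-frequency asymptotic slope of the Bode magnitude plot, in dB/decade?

Each pole contributes −20 dB/decade at high frequency; each zero contributes +20 dB/decade.
Net: 0 zero(s) − 1 pole(s) → -20 dB/decade.

-20 dB/decade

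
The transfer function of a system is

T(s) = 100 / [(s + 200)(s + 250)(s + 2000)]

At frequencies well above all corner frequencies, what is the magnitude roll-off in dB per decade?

-60 dB/decade

Each pole contributes −20 dB/decade at high frequency; each zero contributes +20 dB/decade.
Net: 0 zero(s) − 3 pole(s) → -60 dB/decade.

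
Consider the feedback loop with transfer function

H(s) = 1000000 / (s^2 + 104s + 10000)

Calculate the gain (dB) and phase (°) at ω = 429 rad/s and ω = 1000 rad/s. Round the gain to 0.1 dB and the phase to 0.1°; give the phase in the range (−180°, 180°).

At s = jω = j429:
quadratic: (j429)² + 104·j429 + 10000 = -174041 + j44616 → |·| ≈ 1.7967e+05, ∠ ≈ 165.62°
|H| = 1000000 / 1.7967e+05 ≈ 5.5658
Gain = 20 log₁₀(5.5658) ≈ 14.91 dB
∠H = 0.00° − 165.62° = -165.62°

At s = jω = j1000:
quadratic: (j1000)² + 104·j1000 + 10000 = -990000 + j104000 → |·| ≈ 9.9545e+05, ∠ ≈ 174.00°
|H| = 1000000 / 9.9545e+05 ≈ 1.0046
Gain = 20 log₁₀(1.0046) ≈ 0.04 dB
∠H = 0.00° − 174.00° = -174.00°

ω = 429: 14.9 dB, -165.6°; ω = 1000: 0.0 dB, -174.0°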